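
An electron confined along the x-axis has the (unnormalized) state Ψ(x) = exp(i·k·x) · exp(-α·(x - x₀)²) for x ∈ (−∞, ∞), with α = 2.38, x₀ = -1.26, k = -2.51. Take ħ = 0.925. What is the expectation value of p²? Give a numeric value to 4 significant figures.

7.427

p² Ψ = −ħ² d²Ψ/dx²; ⟨p²⟩ = −ħ² ∫ Ψ*·Ψ'' dx / ∫|Ψ|² dx.
Gaussian moments (u = x − x₀): ∫u^(2j)·e^(−2αu²) du = (2j−1)!!/(4α)^j · √(π/(2α)), odd powers integrate to 0; here √(π/(2α)) = 0.81240. Derivatives: Ψ′ = (ik − 2αu)·Ψ, Ψ″ = ((ik − 2αu)² − 2α)·Ψ; the odd-in-u pieces drop out.
State is unnormalized: ∫|Ψ|² dx = 0.81240, and ∫Ψ*·(−ħ² Ψ'') dx = 6.0336, so ⟨p²⟩ = 6.0336 / 0.81240.
⟨p²⟩ = 7.4269.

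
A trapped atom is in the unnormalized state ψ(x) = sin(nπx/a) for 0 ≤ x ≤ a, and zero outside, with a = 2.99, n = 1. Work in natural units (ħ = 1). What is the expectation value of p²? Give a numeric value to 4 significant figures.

1.104

p² ψ = −ħ² d²ψ/dx²; ⟨p²⟩ = −ħ² ∫ ψ*·ψ'' dx / ∫|ψ|² dx.
d/dx sin(nπx/a) = (nπ/a)·cos(nπx/a) and d²/dx² sin(nπx/a) = −(nπ/a)²·sin(nπx/a); on 0 ≤ x ≤ a, ∫sin²(nπx/a) dx = a/2 and ∫sin(nπx/a)·cos(nπx/a) dx = 0.
State is unnormalized: ∫|ψ|² dx = 1.4950, and ∫ψ*·(−ħ² ψ'') dx = 1.6504, so ⟨p²⟩ = 1.6504 / 1.4950.
⟨p²⟩ = 1.1040.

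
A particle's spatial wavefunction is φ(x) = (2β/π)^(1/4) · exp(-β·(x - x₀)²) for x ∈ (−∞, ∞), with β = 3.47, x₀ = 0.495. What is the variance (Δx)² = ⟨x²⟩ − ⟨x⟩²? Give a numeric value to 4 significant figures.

0.07205

Compute ⟨x⟩ and ⟨x²⟩ separately, then (Δx)² = ⟨x²⟩ − ⟨x⟩².
Gaussian moments (u = x − x₀): ∫u^(2j)·e^(−2βu²) du = (2j−1)!!/(4β)^j · √(π/(2β)), odd powers integrate to 0; here √(π/(2β)) = 0.67281.
⟨x⟩ = 0.49500 and ⟨x²⟩ = 0.31707.
(Δx)² = 0.31707 − (0.49500)² = 0.072046.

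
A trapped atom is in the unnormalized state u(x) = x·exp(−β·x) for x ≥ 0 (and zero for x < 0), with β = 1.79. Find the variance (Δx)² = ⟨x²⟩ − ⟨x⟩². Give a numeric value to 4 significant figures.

0.2341

Compute ⟨x⟩ and ⟨x²⟩ separately, then (Δx)² = ⟨x²⟩ − ⟨x⟩².
Every integrand reduces to terms xʲ·e^(−2βx) on [0, ∞); use ∫₀^∞ xʲ·e^(−2βx) dx = j!/(2β)^(j+1).
Normalization: ∫|u|² dx = 0.043589.
⟨x⟩ = 0.83799 and ⟨x²⟩ = 0.93630.
(Δx)² = 0.93630 − (0.83799)² = 0.23408.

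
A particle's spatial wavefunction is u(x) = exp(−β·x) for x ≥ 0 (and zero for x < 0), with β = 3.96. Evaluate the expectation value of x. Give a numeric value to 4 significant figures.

0.1263

⟨x⟩ = ∫ x·|u|² dx / ∫|u|² dx (integrals over the domain).
Every integrand reduces to terms xʲ·e^(−2βx) on [0, ∞); use ∫₀^∞ xʲ·e^(−2βx) dx = j!/(2β)^(j+1).
State is unnormalized: ∫|u|² dx = 0.12626, and ∫u*·x·u dx = 0.015942, so ⟨x⟩ = 0.015942 / 0.12626.
⟨x⟩ = 0.12626.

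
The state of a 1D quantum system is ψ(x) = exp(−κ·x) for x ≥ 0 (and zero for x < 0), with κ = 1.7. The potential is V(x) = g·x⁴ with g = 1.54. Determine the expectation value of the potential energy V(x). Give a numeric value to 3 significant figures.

0.277

⟨V⟩ = ∫ V(x)·|ψ|² dx / ∫|ψ|² dx.
Every integrand reduces to terms xʲ·e^(−2κx) on [0, ∞); use ∫₀^∞ xʲ·e^(−2κx) dx = j!/(2κ)^(j+1).
State is unnormalized: ∫|ψ|² dx = 0.29412, and ∫ψ*·V(x)·ψ dx = 0.081346, so ⟨V⟩ = 0.081346 / 0.29412.
⟨V⟩ = 0.27658.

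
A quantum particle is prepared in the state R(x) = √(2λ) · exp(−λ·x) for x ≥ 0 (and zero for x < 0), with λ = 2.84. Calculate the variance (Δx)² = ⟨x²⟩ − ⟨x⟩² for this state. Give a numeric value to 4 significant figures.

0.03100

Compute ⟨x⟩ and ⟨x²⟩ separately, then (Δx)² = ⟨x²⟩ − ⟨x⟩².
Every integrand reduces to terms xʲ·e^(−2λx) on [0, ∞); use ∫₀^∞ xʲ·e^(−2λx) dx = j!/(2λ)^(j+1).
⟨x⟩ = 0.17606 and ⟨x²⟩ = 0.061992.
(Δx)² = 0.061992 − (0.17606)² = 0.030996.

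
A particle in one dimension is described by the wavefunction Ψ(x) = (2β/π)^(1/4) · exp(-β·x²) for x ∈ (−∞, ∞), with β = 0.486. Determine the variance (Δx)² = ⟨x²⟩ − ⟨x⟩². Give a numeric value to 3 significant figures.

Compute ⟨x⟩ and ⟨x²⟩ separately, then (Δx)² = ⟨x²⟩ − ⟨x⟩².
Gaussian moments: ∫x^(2j)·e^(−2βx²) dx = (2j−1)!!/(4β)^j · √(π/(2β)), odd powers integrate to 0; here √(π/(2β)) = 1.7978.
⟨x⟩ = 0.0000 and ⟨x²⟩ = 0.51440.
(Δx)² = 0.51440 − (0.0000)² = 0.51440.

0.514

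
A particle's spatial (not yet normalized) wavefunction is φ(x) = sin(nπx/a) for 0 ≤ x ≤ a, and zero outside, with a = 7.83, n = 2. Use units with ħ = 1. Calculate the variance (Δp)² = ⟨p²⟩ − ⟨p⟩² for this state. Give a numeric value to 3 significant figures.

Compute ⟨p⟩ and ⟨p²⟩ separately; (Δp)² = ⟨p²⟩ − ⟨p⟩².
d/dx sin(nπx/a) = (nπ/a)·cos(nπx/a) and d²/dx² sin(nπx/a) = −(nπ/a)²·sin(nπx/a); on 0 ≤ x ≤ a, ∫sin²(nπx/a) dx = a/2 and ∫sin(nπx/a)·cos(nπx/a) dx = 0.
Normalization: ∫|φ|² dx = 3.9150.
⟨p⟩ = 0.0000 and ⟨p²⟩ = 0.64393.
(Δp)² = 0.64393 − (0.0000)² = 0.64393.

0.644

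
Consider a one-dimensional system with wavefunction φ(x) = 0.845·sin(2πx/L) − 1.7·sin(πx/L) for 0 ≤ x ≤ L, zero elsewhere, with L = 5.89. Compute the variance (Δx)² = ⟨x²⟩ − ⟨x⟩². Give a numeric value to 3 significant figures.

Compute ⟨x⟩ and ⟨x²⟩ separately, then (Δx)² = ⟨x²⟩ − ⟨x⟩².
On 0 ≤ x ≤ L (j ≠ l): ∫sin²(jπx/L) dx = L/2, ∫sin(jπx/L)·sin(lπx/L) dx = 0; diagonal moments ∫x·sin²(jπx/L) dx = L²/4, ∫x²·sin²(jπx/L) dx = L³·(1/6 − 1/(4j²π²)); cross terms ∫x·sin(jπx/L)·sin(lπx/L) dx = 0 for j + l even and −4jlL²/(π²(j² − l²)²) for j + l odd, ∫x²·sin(jπx/L)·sin(lπx/L) dx = (−1)^(j+l)·4jlL³/(π²(j² − l²)²); higher powers the same way via product-to-sum and parts.
Normalization: ∫|φ|² dx = 10.614.
⟨x⟩ = 3.7907 and ⟨x²⟩ = 15.049.
(Δx)² = 15.049 − (3.7907)² = 0.67935.

0.679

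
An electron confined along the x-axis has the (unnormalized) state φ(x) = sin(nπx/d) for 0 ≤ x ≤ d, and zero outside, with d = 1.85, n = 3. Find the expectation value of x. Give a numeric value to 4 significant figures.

⟨x⟩ = ∫ x·|φ|² dx / ∫|φ|² dx (integrals over the domain).
With sin²θ = (1 − cos2θ)/2 on 0 ≤ x ≤ d: ∫sin²(nπx/d) dx = d/2, ∫x·sin²(nπx/d) dx = d²/4, ∫x²·sin²(nπx/d) dx = d³·(1/6 − 1/(4n²π²)); higher powers xᵏ the same way, integrating xᵏ·cos(2nπx/d) by parts.
State is unnormalized: ∫|φ|² dx = 0.92500, and ∫φ*·x·φ dx = 0.85563, so ⟨x⟩ = 0.85563 / 0.92500.
⟨x⟩ = 0.92500.

0.9250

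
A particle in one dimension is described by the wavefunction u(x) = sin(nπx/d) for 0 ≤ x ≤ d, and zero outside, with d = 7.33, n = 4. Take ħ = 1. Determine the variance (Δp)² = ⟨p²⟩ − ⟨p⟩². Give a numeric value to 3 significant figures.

Compute ⟨p⟩ and ⟨p²⟩ separately; (Δp)² = ⟨p²⟩ − ⟨p⟩².
d/dx sin(nπx/d) = (nπ/d)·cos(nπx/d) and d²/dx² sin(nπx/d) = −(nπ/d)²·sin(nπx/d); on 0 ≤ x ≤ d, ∫sin²(nπx/d) dx = d/2 and ∫sin(nπx/d)·cos(nπx/d) dx = 0.
Normalization: ∫|u|² dx = 3.6650.
⟨p⟩ = 0.0000 and ⟨p²⟩ = 2.9391.
(Δp)² = 2.9391 − (0.0000)² = 2.9391.

2.94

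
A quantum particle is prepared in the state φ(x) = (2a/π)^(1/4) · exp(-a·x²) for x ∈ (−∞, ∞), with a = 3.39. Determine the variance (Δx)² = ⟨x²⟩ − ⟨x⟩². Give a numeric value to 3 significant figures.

Compute ⟨x⟩ and ⟨x²⟩ separately, then (Δx)² = ⟨x²⟩ − ⟨x⟩².
Gaussian moments: ∫x^(2j)·e^(−2ax²) dx = (2j−1)!!/(4a)^j · √(π/(2a)), odd powers integrate to 0; here √(π/(2a)) = 0.68071.
⟨x⟩ = 0.0000 and ⟨x²⟩ = 0.073746.
(Δx)² = 0.073746 − (0.0000)² = 0.073746.

0.0737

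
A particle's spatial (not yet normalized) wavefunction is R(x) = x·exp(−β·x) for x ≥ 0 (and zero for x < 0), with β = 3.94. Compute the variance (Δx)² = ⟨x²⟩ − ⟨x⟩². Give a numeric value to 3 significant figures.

0.0483

Compute ⟨x⟩ and ⟨x²⟩ separately, then (Δx)² = ⟨x²⟩ − ⟨x⟩².
Every integrand reduces to terms xʲ·e^(−2βx) on [0, ∞); use ∫₀^∞ xʲ·e^(−2βx) dx = j!/(2β)^(j+1).
Normalization: ∫|R|² dx = 0.0040874.
⟨x⟩ = 0.38071 and ⟨x²⟩ = 0.19325.
(Δx)² = 0.19325 − (0.38071)² = 0.048314.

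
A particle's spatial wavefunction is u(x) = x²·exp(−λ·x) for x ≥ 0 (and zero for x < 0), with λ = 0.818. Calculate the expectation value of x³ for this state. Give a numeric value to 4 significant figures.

⟨x³⟩ = ∫ x³·|u|² dx / ∫|u|² dx (integrals over the domain).
Every integrand reduces to terms xʲ·e^(−2λx) on [0, ∞); use ∫₀^∞ xʲ·e^(−2λx) dx = j!/(2λ)^(j+1).
State is unnormalized: ∫|u|² dx = 2.0478, and ∫u*·x³·u dx = 98.212, so ⟨x³⟩ = 98.212 / 2.0478.
⟨x³⟩ = 47.959.

47.96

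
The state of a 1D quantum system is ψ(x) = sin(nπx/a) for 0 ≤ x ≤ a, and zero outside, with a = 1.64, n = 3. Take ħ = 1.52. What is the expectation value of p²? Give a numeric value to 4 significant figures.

76.30

p² ψ = −ħ² d²ψ/dx²; ⟨p²⟩ = −ħ² ∫ ψ*·ψ'' dx / ∫|ψ|² dx.
d/dx sin(nπx/a) = (nπ/a)·cos(nπx/a) and d²/dx² sin(nπx/a) = −(nπ/a)²·sin(nπx/a); on 0 ≤ x ≤ a, ∫sin²(nπx/a) dx = a/2 and ∫sin(nπx/a)·cos(nπx/a) dx = 0.
State is unnormalized: ∫|ψ|² dx = 0.82000, and ∫ψ*·(−ħ² ψ'') dx = 62.568, so ⟨p²⟩ = 62.568 / 0.82000.
⟨p²⟩ = 76.303.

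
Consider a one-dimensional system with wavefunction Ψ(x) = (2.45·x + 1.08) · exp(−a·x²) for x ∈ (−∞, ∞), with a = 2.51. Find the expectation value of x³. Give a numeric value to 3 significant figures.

0.0893

⟨x³⟩ = ∫ x³·|Ψ|² dx / ∫|Ψ|² dx (integrals over the domain).
Expand each integrand as polynomial × e^(−2ax²) and use ∫x^(2j)·e^(−2ax²) dx = (2j−1)!!/(4a)^j · √(π/(2a)), odd powers → 0; here √(π/(2a)) = 0.79108.
State is unnormalized: ∫|Ψ|² dx = 1.3957, and ∫Ψ*·x³·Ψ dx = 0.12459, so ⟨x³⟩ = 0.12459 / 1.3957.
⟨x³⟩ = 0.089271.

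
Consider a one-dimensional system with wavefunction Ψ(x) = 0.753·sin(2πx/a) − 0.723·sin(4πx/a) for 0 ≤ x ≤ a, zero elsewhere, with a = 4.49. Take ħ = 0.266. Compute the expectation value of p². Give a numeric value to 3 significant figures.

p² Ψ = −ħ² d²Ψ/dx²; ⟨p²⟩ = −ħ² ∫ Ψ*·Ψ'' dx / ∫|Ψ|² dx.
d²/dx² sin(jπx/a) = −(jπ/a)²·sin(jπx/a); on 0 ≤ x ≤ a, ∫sin²(jπx/a) dx = a/2 and ∫sin(jπx/a)·sin(lπx/a) dx = 0 for j ≠ l, so only diagonal terms survive in ∫|Ψ|² and ∫Ψ·Ψ″; ∫Ψ·Ψ′ dx = [Ψ²/2] between the walls = 0.
State is unnormalized: ∫|Ψ|² dx = 2.4465, and ∫Ψ*·(−ħ² Ψ'') dx = 0.82678, so ⟨p²⟩ = 0.82678 / 2.4465.
⟨p²⟩ = 0.33795.

0.338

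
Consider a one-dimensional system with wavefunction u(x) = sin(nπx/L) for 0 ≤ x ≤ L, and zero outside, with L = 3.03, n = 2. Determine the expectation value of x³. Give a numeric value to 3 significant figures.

6.43

⟨x³⟩ = ∫ x³·|u|² dx / ∫|u|² dx (integrals over the domain).
With sin²θ = (1 − cos2θ)/2 on 0 ≤ x ≤ L: ∫sin²(nπx/L) dx = L/2, ∫x·sin²(nπx/L) dx = L²/4, ∫x²·sin²(nπx/L) dx = L³·(1/6 − 1/(4n²π²)); higher powers xᵏ the same way, integrating xᵏ·cos(2nπx/L) by parts.
State is unnormalized: ∫|u|² dx = 1.5150, and ∫u*·x³·u dx = 9.7355, so ⟨x³⟩ = 9.7355 / 1.5150.
⟨x³⟩ = 6.4261.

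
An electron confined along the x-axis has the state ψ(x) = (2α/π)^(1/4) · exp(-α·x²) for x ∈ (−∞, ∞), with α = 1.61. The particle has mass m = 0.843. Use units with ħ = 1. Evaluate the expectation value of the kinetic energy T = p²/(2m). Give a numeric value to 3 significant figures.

0.955

T = −(ħ²/2m) d²/dx², so ⟨T⟩ = −(ħ²/2m) ∫ ψ*·ψ'' dx; with m = 0.843.
Gaussian moments: ∫x^(2j)·e^(−2αx²) dx = (2j−1)!!/(4α)^j · √(π/(2α)), odd powers integrate to 0; here √(π/(2α)) = 0.98775. Derivatives: d/dx e^(−αx²) = −2αx·e^(−αx²), d²/dx² e^(−αx²) = (4α²x² − 2α)·e^(−αx²).
⟨T⟩ = 0.95492.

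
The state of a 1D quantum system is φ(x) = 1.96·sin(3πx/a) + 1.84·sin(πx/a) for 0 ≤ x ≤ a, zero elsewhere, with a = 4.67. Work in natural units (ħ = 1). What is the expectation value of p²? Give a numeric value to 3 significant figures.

2.38

p² φ = −ħ² d²φ/dx²; ⟨p²⟩ = −ħ² ∫ φ*·φ'' dx / ∫|φ|² dx.
d²/dx² sin(jπx/a) = −(jπ/a)²·sin(jπx/a); on 0 ≤ x ≤ a, ∫sin²(jπx/a) dx = a/2 and ∫sin(jπx/a)·sin(lπx/a) dx = 0 for j ≠ l, so only diagonal terms survive in ∫|φ|² and ∫φ·φ″; ∫φ·φ′ dx = [φ²/2] between the walls = 0.
State is unnormalized: ∫|φ|² dx = 16.876, and ∫φ*·(−ħ² φ'') dx = 40.112, so ⟨p²⟩ = 40.112 / 16.876.
⟨p²⟩ = 2.3770.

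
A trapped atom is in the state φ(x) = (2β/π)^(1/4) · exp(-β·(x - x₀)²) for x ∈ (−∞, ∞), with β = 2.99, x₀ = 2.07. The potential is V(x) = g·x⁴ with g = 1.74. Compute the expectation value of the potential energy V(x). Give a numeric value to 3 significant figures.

35.7

⟨V⟩ = ∫ V(x)·|φ|² dx.
Gaussian moments (u = x − x₀): ∫u^(2j)·e^(−2βu²) du = (2j−1)!!/(4β)^j · √(π/(2β)), odd powers integrate to 0; here √(π/(2β)) = 0.72481.
⟨V⟩ = 35.724.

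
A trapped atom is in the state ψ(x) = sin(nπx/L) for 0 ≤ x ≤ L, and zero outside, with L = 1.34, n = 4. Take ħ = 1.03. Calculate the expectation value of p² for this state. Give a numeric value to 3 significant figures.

p² ψ = −ħ² d²ψ/dx²; ⟨p²⟩ = −ħ² ∫ ψ*·ψ'' dx / ∫|ψ|² dx.
d/dx sin(nπx/L) = (nπ/L)·cos(nπx/L) and d²/dx² sin(nπx/L) = −(nπ/L)²·sin(nπx/L); on 0 ≤ x ≤ L, ∫sin²(nπx/L) dx = L/2 and ∫sin(nπx/L)·cos(nπx/L) dx = 0.
State is unnormalized: ∫|ψ|² dx = 0.67000, and ∫ψ*·(−ħ² ψ'') dx = 62.511, so ⟨p²⟩ = 62.511 / 0.67000.
⟨p²⟩ = 93.301.

93.3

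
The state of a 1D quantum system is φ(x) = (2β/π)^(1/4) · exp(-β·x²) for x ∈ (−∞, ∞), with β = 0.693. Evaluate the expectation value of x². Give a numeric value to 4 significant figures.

⟨x²⟩ = ∫ x²·|φ|² dx (integrals over the domain).
Gaussian moments: ∫x^(2j)·e^(−2βx²) dx = (2j−1)!!/(4β)^j · √(π/(2β)), odd powers integrate to 0; here √(π/(2β)) = 1.5055.
⟨x²⟩ = 0.36075.

0.3608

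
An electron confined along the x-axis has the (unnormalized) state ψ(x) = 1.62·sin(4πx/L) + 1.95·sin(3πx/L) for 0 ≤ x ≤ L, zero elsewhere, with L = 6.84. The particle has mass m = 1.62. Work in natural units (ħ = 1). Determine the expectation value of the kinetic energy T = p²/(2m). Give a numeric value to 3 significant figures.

T = −(ħ²/2m) d²/dx², so ⟨T⟩ = −(ħ²/2m) ∫ ψ*·ψ'' dx / ∫|ψ|² dx; with m = 1.62.
d²/dx² sin(jπx/L) = −(jπ/L)²·sin(jπx/L); on 0 ≤ x ≤ L, ∫sin²(jπx/L) dx = L/2 and ∫sin(jπx/L)·sin(lπx/L) dx = 0 for j ≠ l, so only diagonal terms survive in ∫|ψ|² and ∫ψ·ψ″; ∫ψ·ψ′ dx = [ψ²/2] between the walls = 0.
State is unnormalized: ∫|ψ|² dx = 21.980, and ∫ψ*·(−ħ²/2m · ψ'') dx = 16.971, so ⟨T⟩ = 16.971 / 21.980.
⟨T⟩ = 0.77209.

0.772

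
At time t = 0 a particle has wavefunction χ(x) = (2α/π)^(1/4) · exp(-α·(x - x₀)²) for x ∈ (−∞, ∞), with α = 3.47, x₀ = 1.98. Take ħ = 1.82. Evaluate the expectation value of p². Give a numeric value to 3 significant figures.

p² χ = −ħ² d²χ/dx²; ⟨p²⟩ = −ħ² ∫ χ*·χ'' dx.
Gaussian moments (u = x − x₀): ∫u^(2j)·e^(−2αu²) du = (2j−1)!!/(4α)^j · √(π/(2α)), odd powers integrate to 0; here √(π/(2α)) = 0.67281. Derivatives: d/dx e^(−αu²) = −2αu·e^(−αu²), d²/dx² e^(−αu²) = (4α²u² − 2α)·e^(−αu²).
⟨p²⟩ = 11.494.

11.5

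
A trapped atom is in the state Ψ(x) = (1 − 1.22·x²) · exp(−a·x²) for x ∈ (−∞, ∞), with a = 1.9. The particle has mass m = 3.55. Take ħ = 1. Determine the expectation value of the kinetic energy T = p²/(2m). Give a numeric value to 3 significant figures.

T = −(ħ²/2m) d²/dx², so ⟨T⟩ = −(ħ²/2m) ∫ Ψ*·Ψ'' dx / ∫|Ψ|² dx; with m = 3.55.
Expand each integrand as polynomial × e^(−2ax²) and use ∫x^(2j)·e^(−2ax²) dx = (2j−1)!!/(4a)^j · √(π/(2a)), odd powers → 0; here √(π/(2a)) = 0.90925. Differentiate with the product rule, d/dx e^(−ax²) = −2ax·e^(−ax²).
State is unnormalized: ∫|Ψ|² dx = 0.68762, and ∫Ψ*·(−ħ²/2m · Ψ'') dx = 0.36533, so ⟨T⟩ = 0.36533 / 0.68762.
⟨T⟩ = 0.53129.

0.531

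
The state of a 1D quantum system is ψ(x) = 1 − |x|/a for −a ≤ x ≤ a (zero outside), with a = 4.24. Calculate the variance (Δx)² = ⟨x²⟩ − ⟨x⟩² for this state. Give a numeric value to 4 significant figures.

Compute ⟨x⟩ and ⟨x²⟩ separately, then (Δx)² = ⟨x²⟩ − ⟨x⟩².
ψ is even, so ∫ over [−a, a] = 2∫₀ᵃ with ψ = 1 − x/a there: ∫₀ᵃ (1 − x/a)² dx = a/3, ∫₀ᵃ x²(1 − x/a)² dx = a³/30, ∫₀ᵃ x⁴(1 − x/a)² dx = a⁵/105.
Normalization: ∫|ψ|² dx = 2.8267.
⟨x⟩ = 0.0000 and ⟨x²⟩ = 1.7978.
(Δx)² = 1.7978 − (0.0000)² = 1.7978.

1.798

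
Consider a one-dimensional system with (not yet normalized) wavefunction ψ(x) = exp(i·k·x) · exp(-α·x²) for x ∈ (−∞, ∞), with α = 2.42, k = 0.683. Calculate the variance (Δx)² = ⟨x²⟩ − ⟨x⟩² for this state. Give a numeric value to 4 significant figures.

Compute ⟨x⟩ and ⟨x²⟩ separately, then (Δx)² = ⟨x²⟩ − ⟨x⟩².
Gaussian moments: ∫x^(2j)·e^(−2αx²) dx = (2j−1)!!/(4α)^j · √(π/(2α)), odd powers integrate to 0; here √(π/(2α)) = 0.80566.
Normalization: ∫|ψ|² dx = 0.80566.
⟨x⟩ = 0.0000 and ⟨x²⟩ = 0.10331.
(Δx)² = 0.10331 − (0.0000)² = 0.10331.

0.1033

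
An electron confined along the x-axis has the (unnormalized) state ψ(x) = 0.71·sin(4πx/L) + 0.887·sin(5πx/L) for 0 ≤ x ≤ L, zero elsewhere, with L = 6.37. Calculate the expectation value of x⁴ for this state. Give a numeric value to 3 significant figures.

⟨x⁴⟩ = ∫ x⁴·|ψ|² dx / ∫|ψ|² dx (integrals over the domain).
On 0 ≤ x ≤ L (j ≠ l): ∫sin²(jπx/L) dx = L/2, ∫sin(jπx/L)·sin(lπx/L) dx = 0; diagonal moments ∫x·sin²(jπx/L) dx = L²/4, ∫x²·sin²(jπx/L) dx = L³·(1/6 − 1/(4j²π²)); cross terms ∫x·sin(jπx/L)·sin(lπx/L) dx = 0 for j + l even and −4jlL²/(π²(j² − l²)²) for j + l odd, ∫x²·sin(jπx/L)·sin(lπx/L) dx = (−1)^(j+l)·4jlL³/(π²(j² − l²)²); higher powers the same way via product-to-sum and parts.
State is unnormalized: ∫|ψ|² dx = 4.1114, and ∫ψ*·x⁴·ψ dx = 303.92, so ⟨x⁴⟩ = 303.92 / 4.1114.
⟨x⁴⟩ = 73.921.

73.9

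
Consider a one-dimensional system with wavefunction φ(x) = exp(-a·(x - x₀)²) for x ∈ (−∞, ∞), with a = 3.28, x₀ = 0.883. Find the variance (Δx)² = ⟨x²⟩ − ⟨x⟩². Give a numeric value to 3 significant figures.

0.0762

Compute ⟨x⟩ and ⟨x²⟩ separately, then (Δx)² = ⟨x²⟩ − ⟨x⟩².
Gaussian moments (u = x − x₀): ∫u^(2j)·e^(−2au²) du = (2j−1)!!/(4a)^j · √(π/(2a)), odd powers integrate to 0; here √(π/(2a)) = 0.69203.
Normalization: ∫|φ|² dx = 0.69203.
⟨x⟩ = 0.88300 and ⟨x²⟩ = 0.85591.
(Δx)² = 0.85591 − (0.88300)² = 0.076220.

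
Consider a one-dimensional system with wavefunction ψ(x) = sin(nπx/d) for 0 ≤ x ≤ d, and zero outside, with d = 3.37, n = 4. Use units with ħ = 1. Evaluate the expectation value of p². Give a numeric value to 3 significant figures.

p² ψ = −ħ² d²ψ/dx²; ⟨p²⟩ = −ħ² ∫ ψ*·ψ'' dx / ∫|ψ|² dx.
d/dx sin(nπx/d) = (nπ/d)·cos(nπx/d) and d²/dx² sin(nπx/d) = −(nπ/d)²·sin(nπx/d); on 0 ≤ x ≤ d, ∫sin²(nπx/d) dx = d/2 and ∫sin(nπx/d)·cos(nπx/d) dx = 0.
State is unnormalized: ∫|ψ|² dx = 1.6850, and ∫ψ*·(−ħ² ψ'') dx = 23.429, so ⟨p²⟩ = 23.429 / 1.6850.
⟨p²⟩ = 13.905.

13.9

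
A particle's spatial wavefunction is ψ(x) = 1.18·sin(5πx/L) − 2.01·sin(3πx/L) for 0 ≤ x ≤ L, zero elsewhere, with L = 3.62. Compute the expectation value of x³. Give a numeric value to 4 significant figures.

⟨x³⟩ = ∫ x³·|ψ|² dx / ∫|ψ|² dx (integrals over the domain).
On 0 ≤ x ≤ L (j ≠ l): ∫sin²(jπx/L) dx = L/2, ∫sin(jπx/L)·sin(lπx/L) dx = 0; diagonal moments ∫x·sin²(jπx/L) dx = L²/4, ∫x²·sin²(jπx/L) dx = L³·(1/6 − 1/(4j²π²)); cross terms ∫x·sin(jπx/L)·sin(lπx/L) dx = 0 for j + l even and −4jlL²/(π²(j² − l²)²) for j + l odd, ∫x²·sin(jπx/L)·sin(lπx/L) dx = (−1)^(j+l)·4jlL³/(π²(j² − l²)²); higher powers the same way via product-to-sum and parts.
State is unnormalized: ∫|ψ|² dx = 9.8328, and ∫ψ*·x³·ψ dx = 84.303, so ⟨x³⟩ = 84.303 / 9.8328.
⟨x³⟩ = 8.5737.

8.574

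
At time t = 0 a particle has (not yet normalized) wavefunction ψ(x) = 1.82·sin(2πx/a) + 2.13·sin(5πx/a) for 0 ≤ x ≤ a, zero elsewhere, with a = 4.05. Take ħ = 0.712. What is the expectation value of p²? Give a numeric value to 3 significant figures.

4.92

p² ψ = −ħ² d²ψ/dx²; ⟨p²⟩ = −ħ² ∫ ψ*·ψ'' dx / ∫|ψ|² dx.
d²/dx² sin(jπx/a) = −(jπ/a)²·sin(jπx/a); on 0 ≤ x ≤ a, ∫sin²(jπx/a) dx = a/2 and ∫sin(jπx/a)·sin(lπx/a) dx = 0 for j ≠ l, so only diagonal terms survive in ∫|ψ|² and ∫ψ·ψ″; ∫ψ·ψ′ dx = [ψ²/2] between the walls = 0.
State is unnormalized: ∫|ψ|² dx = 15.895, and ∫ψ*·(−ħ² ψ'') dx = 78.245, so ⟨p²⟩ = 78.245 / 15.895.
⟨p²⟩ = 4.9227.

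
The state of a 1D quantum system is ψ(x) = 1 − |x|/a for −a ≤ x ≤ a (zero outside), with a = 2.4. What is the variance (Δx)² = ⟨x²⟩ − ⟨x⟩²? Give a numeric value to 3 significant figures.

0.576

Compute ⟨x⟩ and ⟨x²⟩ separately, then (Δx)² = ⟨x²⟩ − ⟨x⟩².
ψ is even, so ∫ over [−a, a] = 2∫₀ᵃ with ψ = 1 − x/a there: ∫₀ᵃ (1 − x/a)² dx = a/3, ∫₀ᵃ x²(1 − x/a)² dx = a³/30, ∫₀ᵃ x⁴(1 − x/a)² dx = a⁵/105.
Normalization: ∫|ψ|² dx = 1.6000.
⟨x⟩ = 0.0000 and ⟨x²⟩ = 0.57600.
(Δx)² = 0.57600 − (0.0000)² = 0.57600.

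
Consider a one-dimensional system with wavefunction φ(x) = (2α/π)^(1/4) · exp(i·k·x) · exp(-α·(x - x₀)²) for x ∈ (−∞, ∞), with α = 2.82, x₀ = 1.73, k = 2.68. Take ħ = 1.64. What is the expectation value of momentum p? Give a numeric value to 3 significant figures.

p φ = −iħ dφ/dx; then ⟨p⟩ = ∫ φ*·(pφ) dx.
Gaussian moments (u = x − x₀): ∫u^(2j)·e^(−2αu²) du = (2j−1)!!/(4α)^j · √(π/(2α)), odd powers integrate to 0; here √(π/(2α)) = 0.74634. Derivatives: φ′ = (ik − 2αu)·φ, φ″ = ((ik − 2αu)² − 2α)·φ; the odd-in-u pieces drop out.
⟨p⟩ = 4.3952.

4.40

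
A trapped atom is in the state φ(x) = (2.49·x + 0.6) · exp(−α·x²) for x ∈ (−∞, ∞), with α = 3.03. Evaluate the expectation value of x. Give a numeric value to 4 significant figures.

⟨x⟩ = ∫ x·|φ|² dx / ∫|φ|² dx (integrals over the domain).
Expand each integrand as polynomial × e^(−2αx²) and use ∫x^(2j)·e^(−2αx²) dx = (2j−1)!!/(4α)^j · √(π/(2α)), odd powers → 0; here √(π/(2α)) = 0.72001.
State is unnormalized: ∫|φ|² dx = 0.62753, and ∫φ*·x·φ dx = 0.17751, so ⟨x⟩ = 0.17751 / 0.62753.
⟨x⟩ = 0.28287.

0.2829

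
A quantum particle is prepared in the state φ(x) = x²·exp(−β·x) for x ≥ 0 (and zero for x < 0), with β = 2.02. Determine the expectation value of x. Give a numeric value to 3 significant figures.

⟨x⟩ = ∫ x·|φ|² dx / ∫|φ|² dx (integrals over the domain).
Every integrand reduces to terms xʲ·e^(−2βx) on [0, ∞); use ∫₀^∞ xʲ·e^(−2βx) dx = j!/(2β)^(j+1).
State is unnormalized: ∫|φ|² dx = 0.022300, and ∫φ*·x·φ dx = 0.027599, so ⟨x⟩ = 0.027599 / 0.022300.
⟨x⟩ = 1.2376.

1.24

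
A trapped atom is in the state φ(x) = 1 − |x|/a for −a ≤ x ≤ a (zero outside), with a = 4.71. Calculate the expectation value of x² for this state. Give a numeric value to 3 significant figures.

2.22

⟨x²⟩ = ∫ x²·|φ|² dx / ∫|φ|² dx (integrals over the domain).
φ is even, so ∫ over [−a, a] = 2∫₀ᵃ with φ = 1 − x/a there: ∫₀ᵃ (1 − x/a)² dx = a/3, ∫₀ᵃ x²(1 − x/a)² dx = a³/30, ∫₀ᵃ x⁴(1 − x/a)² dx = a⁵/105.
State is unnormalized: ∫|φ|² dx = 3.1400, and ∫φ*·x²·φ dx = 6.9658, so ⟨x²⟩ = 6.9658 / 3.1400.
⟨x²⟩ = 2.2184.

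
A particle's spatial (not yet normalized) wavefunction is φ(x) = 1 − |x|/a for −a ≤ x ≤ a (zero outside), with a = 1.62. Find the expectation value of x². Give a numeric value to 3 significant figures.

⟨x²⟩ = ∫ x²·|φ|² dx / ∫|φ|² dx (integrals over the domain).
φ is even, so ∫ over [−a, a] = 2∫₀ᵃ with φ = 1 − x/a there: ∫₀ᵃ (1 − x/a)² dx = a/3, ∫₀ᵃ x²(1 − x/a)² dx = a³/30, ∫₀ᵃ x⁴(1 − x/a)² dx = a⁵/105.
State is unnormalized: ∫|φ|² dx = 1.0800, and ∫φ*·x²·φ dx = 0.28344, so ⟨x²⟩ = 0.28344 / 1.0800.
⟨x²⟩ = 0.26244.

0.262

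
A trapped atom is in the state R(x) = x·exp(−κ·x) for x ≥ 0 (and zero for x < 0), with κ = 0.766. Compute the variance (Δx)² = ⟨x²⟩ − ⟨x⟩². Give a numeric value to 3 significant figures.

Compute ⟨x⟩ and ⟨x²⟩ separately, then (Δx)² = ⟨x²⟩ − ⟨x⟩².
Every integrand reduces to terms xʲ·e^(−2κx) on [0, ∞); use ∫₀^∞ xʲ·e^(−2κx) dx = j!/(2κ)^(j+1).
Normalization: ∫|R|² dx = 0.55623.
⟨x⟩ = 1.9582 and ⟨x²⟩ = 5.1129.
(Δx)² = 5.1129 − (1.9582)² = 1.2782.

1.28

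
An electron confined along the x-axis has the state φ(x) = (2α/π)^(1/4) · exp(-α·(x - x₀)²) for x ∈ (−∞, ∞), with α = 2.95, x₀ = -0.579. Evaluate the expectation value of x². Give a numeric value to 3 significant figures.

⟨x²⟩ = ∫ x²·|φ|² dx (integrals over the domain).
Gaussian moments (u = x − x₀): ∫u^(2j)·e^(−2αu²) du = (2j−1)!!/(4α)^j · √(π/(2α)), odd powers integrate to 0; here √(π/(2α)) = 0.72971.
⟨x²⟩ = 0.41999.

0.420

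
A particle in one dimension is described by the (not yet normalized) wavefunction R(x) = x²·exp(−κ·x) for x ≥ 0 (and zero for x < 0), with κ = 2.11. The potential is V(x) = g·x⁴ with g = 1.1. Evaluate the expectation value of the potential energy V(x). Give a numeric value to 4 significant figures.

⟨V⟩ = ∫ V(x)·|R|² dx / ∫|R|² dx.
Every integrand reduces to terms xʲ·e^(−2κx) on [0, ∞); use ∫₀^∞ xʲ·e^(−2κx) dx = j!/(2κ)^(j+1).
State is unnormalized: ∫|R|² dx = 0.017933, and ∫R*·V(x)·R dx = 0.10450, so ⟨V⟩ = 0.10450 / 0.017933.
⟨V⟩ = 5.8271.

5.827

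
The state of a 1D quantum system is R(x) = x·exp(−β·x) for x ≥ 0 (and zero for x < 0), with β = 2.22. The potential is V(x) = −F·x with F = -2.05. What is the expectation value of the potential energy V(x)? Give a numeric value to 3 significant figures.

1.39

⟨V⟩ = ∫ V(x)·|R|² dx / ∫|R|² dx.
Every integrand reduces to terms xʲ·e^(−2βx) on [0, ∞); use ∫₀^∞ xʲ·e^(−2βx) dx = j!/(2β)^(j+1).
State is unnormalized: ∫|R|² dx = 0.022850, and ∫R*·V(x)·R dx = 0.031650, so ⟨V⟩ = 0.031650 / 0.022850.
⟨V⟩ = 1.3851.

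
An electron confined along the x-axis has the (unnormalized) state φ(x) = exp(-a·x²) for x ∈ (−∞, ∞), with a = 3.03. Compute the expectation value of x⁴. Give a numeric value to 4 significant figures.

⟨x⁴⟩ = ∫ x⁴·|φ|² dx / ∫|φ|² dx (integrals over the domain).
Gaussian moments: ∫x^(2j)·e^(−2ax²) dx = (2j−1)!!/(4a)^j · √(π/(2a)), odd powers integrate to 0; here √(π/(2a)) = 0.72001.
State is unnormalized: ∫|φ|² dx = 0.72001, and ∫φ*·x⁴·φ dx = 0.014705, so ⟨x⁴⟩ = 0.014705 / 0.72001.
⟨x⁴⟩ = 0.020423.

0.02042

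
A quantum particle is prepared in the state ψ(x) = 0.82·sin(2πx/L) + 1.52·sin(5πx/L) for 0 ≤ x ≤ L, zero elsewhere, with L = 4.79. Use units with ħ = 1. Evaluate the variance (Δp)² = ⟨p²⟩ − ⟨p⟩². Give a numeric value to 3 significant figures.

Compute ⟨p⟩ and ⟨p²⟩ separately; (Δp)² = ⟨p²⟩ − ⟨p⟩².
d²/dx² sin(jπx/L) = −(jπ/L)²·sin(jπx/L); on 0 ≤ x ≤ L, ∫sin²(jπx/L) dx = L/2 and ∫sin(jπx/L)·sin(lπx/L) dx = 0 for j ≠ l, so only diagonal terms survive in ∫|ψ|² and ∫ψ·ψ″; ∫ψ·ψ′ dx = [ψ²/2] between the walls = 0.
Normalization: ∫|ψ|² dx = 7.1438.
⟨p⟩ = 0.0000 and ⟨p²⟩ = 8.7176.
(Δp)² = 8.7176 − (0.0000)² = 8.7176.

8.72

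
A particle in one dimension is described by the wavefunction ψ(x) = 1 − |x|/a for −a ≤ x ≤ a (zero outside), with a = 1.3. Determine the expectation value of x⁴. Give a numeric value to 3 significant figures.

⟨x⁴⟩ = ∫ x⁴·|ψ|² dx / ∫|ψ|² dx (integrals over the domain).
ψ is even, so ∫ over [−a, a] = 2∫₀ᵃ with ψ = 1 − x/a there: ∫₀ᵃ (1 − x/a)² dx = a/3, ∫₀ᵃ x²(1 − x/a)² dx = a³/30, ∫₀ᵃ x⁴(1 − x/a)² dx = a⁵/105.
State is unnormalized: ∫|ψ|² dx = 0.86667, and ∫ψ*·x⁴·ψ dx = 0.070722, so ⟨x⁴⟩ = 0.070722 / 0.86667.
⟨x⁴⟩ = 0.081603.

0.0816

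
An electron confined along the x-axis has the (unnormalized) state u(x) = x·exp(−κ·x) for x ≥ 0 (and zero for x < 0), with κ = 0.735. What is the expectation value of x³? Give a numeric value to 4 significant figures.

18.89

⟨x³⟩ = ∫ x³·|u|² dx / ∫|u|² dx (integrals over the domain).
Every integrand reduces to terms xʲ·e^(−2κx) on [0, ∞); use ∫₀^∞ xʲ·e^(−2κx) dx = j!/(2κ)^(j+1).
State is unnormalized: ∫|u|² dx = 0.62962, and ∫u*·x³·u dx = 11.893, so ⟨x³⟩ = 11.893 / 0.62962.
⟨x³⟩ = 18.889.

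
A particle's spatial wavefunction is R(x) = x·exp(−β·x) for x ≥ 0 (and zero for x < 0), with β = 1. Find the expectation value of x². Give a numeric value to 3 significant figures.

3.00

⟨x²⟩ = ∫ x²·|R|² dx / ∫|R|² dx (integrals over the domain).
Every integrand reduces to terms xʲ·e^(−2βx) on [0, ∞); use ∫₀^∞ xʲ·e^(−2βx) dx = j!/(2β)^(j+1).
State is unnormalized: ∫|R|² dx = 0.25000, and ∫R*·x²·R dx = 0.75000, so ⟨x²⟩ = 0.75000 / 0.25000.
⟨x²⟩ = 3.0000.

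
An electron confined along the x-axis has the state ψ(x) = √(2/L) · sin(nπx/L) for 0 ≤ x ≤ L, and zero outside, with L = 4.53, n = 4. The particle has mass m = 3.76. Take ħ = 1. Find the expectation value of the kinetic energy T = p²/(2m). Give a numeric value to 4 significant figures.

T = −(ħ²/2m) d²/dx², so ⟨T⟩ = −(ħ²/2m) ∫ ψ*·ψ'' dx; with m = 3.76.
d/dx sin(nπx/L) = (nπ/L)·cos(nπx/L) and d²/dx² sin(nπx/L) = −(nπ/L)²·sin(nπx/L); on 0 ≤ x ≤ L, ∫sin²(nπx/L) dx = L/2 and ∫sin(nπx/L)·cos(nπx/L) dx = 0.
⟨T⟩ = 1.0233.

1.023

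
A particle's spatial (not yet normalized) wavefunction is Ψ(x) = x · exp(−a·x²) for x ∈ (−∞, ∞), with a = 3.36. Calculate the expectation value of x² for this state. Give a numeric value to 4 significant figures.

⟨x²⟩ = ∫ x²·|Ψ|² dx / ∫|Ψ|² dx (integrals over the domain).
Expand each integrand as polynomial × e^(−2ax²) and use ∫x^(2j)·e^(−2ax²) dx = (2j−1)!!/(4a)^j · √(π/(2a)), odd powers → 0; here √(π/(2a)) = 0.68374.
State is unnormalized: ∫|Ψ|² dx = 0.050873, and ∫Ψ*·x²·Ψ dx = 0.011356, so ⟨x²⟩ = 0.011356 / 0.050873.
⟨x²⟩ = 0.22321.

0.2232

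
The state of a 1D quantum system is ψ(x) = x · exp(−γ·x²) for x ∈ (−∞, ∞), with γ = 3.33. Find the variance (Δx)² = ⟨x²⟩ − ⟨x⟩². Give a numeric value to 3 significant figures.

Compute ⟨x⟩ and ⟨x²⟩ separately, then (Δx)² = ⟨x²⟩ − ⟨x⟩².
Expand each integrand as polynomial × e^(−2γx²) and use ∫x^(2j)·e^(−2γx²) dx = (2j−1)!!/(4γ)^j · √(π/(2γ)), odd powers → 0; here √(π/(2γ)) = 0.68681.
Normalization: ∫|ψ|² dx = 0.051562.
⟨x⟩ = 0.0000 and ⟨x²⟩ = 0.22523.
(Δx)² = 0.22523 − (0.0000)² = 0.22523.

0.225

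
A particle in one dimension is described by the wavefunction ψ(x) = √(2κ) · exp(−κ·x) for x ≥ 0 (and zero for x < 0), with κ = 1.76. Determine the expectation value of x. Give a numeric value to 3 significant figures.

0.284

⟨x⟩ = ∫ x·|ψ|² dx (integrals over the domain).
Every integrand reduces to terms xʲ·e^(−2κx) on [0, ∞); use ∫₀^∞ xʲ·e^(−2κx) dx = j!/(2κ)^(j+1).
⟨x⟩ = 0.28409.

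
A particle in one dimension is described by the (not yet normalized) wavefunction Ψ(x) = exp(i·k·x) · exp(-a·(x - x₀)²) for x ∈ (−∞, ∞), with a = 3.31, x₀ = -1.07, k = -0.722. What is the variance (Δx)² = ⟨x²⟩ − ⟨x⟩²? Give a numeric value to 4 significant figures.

0.07553

Compute ⟨x⟩ and ⟨x²⟩ separately, then (Δx)² = ⟨x²⟩ − ⟨x⟩².
Gaussian moments (u = x − x₀): ∫u^(2j)·e^(−2au²) du = (2j−1)!!/(4a)^j · √(π/(2a)), odd powers integrate to 0; here √(π/(2a)) = 0.68888.
Normalization: ∫|Ψ|² dx = 0.68888.
⟨x⟩ = -1.0700 and ⟨x²⟩ = 1.2204.
(Δx)² = 1.2204 − (-1.0700)² = 0.075529.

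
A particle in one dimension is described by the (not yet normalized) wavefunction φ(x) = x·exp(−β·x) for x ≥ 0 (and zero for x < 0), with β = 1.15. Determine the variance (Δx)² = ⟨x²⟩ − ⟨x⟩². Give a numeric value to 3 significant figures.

0.567

Compute ⟨x⟩ and ⟨x²⟩ separately, then (Δx)² = ⟨x²⟩ − ⟨x⟩².
Every integrand reduces to terms xʲ·e^(−2βx) on [0, ∞); use ∫₀^∞ xʲ·e^(−2βx) dx = j!/(2β)^(j+1).
Normalization: ∫|φ|² dx = 0.16438.
⟨x⟩ = 1.3043 and ⟨x²⟩ = 2.2684.
(Δx)² = 2.2684 − (1.3043)² = 0.56711.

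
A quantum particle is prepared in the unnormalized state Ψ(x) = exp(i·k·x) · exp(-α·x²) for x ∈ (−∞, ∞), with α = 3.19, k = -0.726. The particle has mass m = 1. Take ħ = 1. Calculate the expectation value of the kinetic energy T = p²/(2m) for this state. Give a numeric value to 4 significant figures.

1.859

T = −(ħ²/2m) d²/dx², so ⟨T⟩ = −(ħ²/2m) ∫ Ψ*·Ψ'' dx / ∫|Ψ|² dx; with m = 1.
Gaussian moments: ∫x^(2j)·e^(−2αx²) dx = (2j−1)!!/(4α)^j · √(π/(2α)), odd powers integrate to 0; here √(π/(2α)) = 0.70172. Derivatives: Ψ′ = (ik − 2αx)·Ψ, Ψ″ = ((ik − 2αx)² − 2α)·Ψ; the odd-in-x pieces drop out.
State is unnormalized: ∫|Ψ|² dx = 0.70172, and ∫Ψ*·(−ħ²/2m · Ψ'') dx = 1.3042, so ⟨T⟩ = 1.3042 / 0.70172.
⟨T⟩ = 1.8585.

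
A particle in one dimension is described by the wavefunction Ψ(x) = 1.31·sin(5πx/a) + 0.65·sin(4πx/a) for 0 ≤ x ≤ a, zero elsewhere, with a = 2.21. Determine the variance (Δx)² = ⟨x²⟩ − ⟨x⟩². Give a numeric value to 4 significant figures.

0.2720

Compute ⟨x⟩ and ⟨x²⟩ separately, then (Δx)² = ⟨x²⟩ − ⟨x⟩².
On 0 ≤ x ≤ a (j ≠ l): ∫sin²(jπx/a) dx = a/2, ∫sin(jπx/a)·sin(lπx/a) dx = 0; diagonal moments ∫x·sin²(jπx/a) dx = a²/4, ∫x²·sin²(jπx/a) dx = a³·(1/6 − 1/(4j²π²)); cross terms ∫x·sin(jπx/a)·sin(lπx/a) dx = 0 for j + l even and −4jla²/(π²(j² − l²)²) for j + l odd, ∫x²·sin(jπx/a)·sin(lπx/a) dx = (−1)^(j+l)·4jla³/(π²(j² − l²)²); higher powers the same way via product-to-sum and parts.
Normalization: ∫|Ψ|² dx = 2.3632.
⟨x⟩ = 0.75278 and ⟨x²⟩ = 0.83863.
(Δx)² = 0.83863 − (0.75278)² = 0.27195.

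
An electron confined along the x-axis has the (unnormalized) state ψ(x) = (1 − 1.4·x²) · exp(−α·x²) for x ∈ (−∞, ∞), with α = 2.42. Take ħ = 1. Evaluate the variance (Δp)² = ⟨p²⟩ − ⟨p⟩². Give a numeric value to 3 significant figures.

Compute ⟨p⟩ and ⟨p²⟩ separately; (Δp)² = ⟨p²⟩ − ⟨p⟩².
Expand each integrand as polynomial × e^(−2αx²) and use ∫x^(2j)·e^(−2αx²) dx = (2j−1)!!/(4α)^j · √(π/(2α)), odd powers → 0; here √(π/(2α)) = 0.80566. Differentiate with the product rule, d/dx e^(−αx²) = −2αx·e^(−αx²).
Normalization: ∫|ψ|² dx = 0.62318.
⟨p⟩ = 0.0000 and ⟨p²⟩ = 4.4917.
(Δp)² = 4.4917 − (0.0000)² = 4.4917.

4.49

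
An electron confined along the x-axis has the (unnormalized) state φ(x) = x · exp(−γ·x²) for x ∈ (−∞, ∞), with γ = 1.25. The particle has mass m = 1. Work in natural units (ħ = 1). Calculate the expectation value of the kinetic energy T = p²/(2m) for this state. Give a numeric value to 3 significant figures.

1.88

T = −(ħ²/2m) d²/dx², so ⟨T⟩ = −(ħ²/2m) ∫ φ*·φ'' dx / ∫|φ|² dx; with m = 1.
Expand each integrand as polynomial × e^(−2γx²) and use ∫x^(2j)·e^(−2γx²) dx = (2j−1)!!/(4γ)^j · √(π/(2γ)), odd powers → 0; here √(π/(2γ)) = 1.1210. Differentiate with the product rule, d/dx e^(−γx²) = −2γx·e^(−γx²).
State is unnormalized: ∫|φ|² dx = 0.22420, and ∫φ*·(−ħ²/2m · φ'') dx = 0.42037, so ⟨T⟩ = 0.42037 / 0.22420.
⟨T⟩ = 1.8750.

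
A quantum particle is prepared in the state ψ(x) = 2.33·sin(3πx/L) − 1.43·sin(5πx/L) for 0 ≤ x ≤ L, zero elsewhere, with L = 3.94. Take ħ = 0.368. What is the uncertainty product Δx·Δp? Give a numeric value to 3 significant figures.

0.806

Δx = √(⟨x²⟩−⟨x⟩²), Δp = √(⟨p²⟩−⟨p⟩²).
On 0 ≤ x ≤ L (j ≠ l): ∫sin²(jπx/L) dx = L/2, ∫sin(jπx/L)·sin(lπx/L) dx = 0; diagonal moments ∫x·sin²(jπx/L) dx = L²/4, ∫x²·sin²(jπx/L) dx = L³·(1/6 − 1/(4j²π²)); cross terms ∫x·sin(jπx/L)·sin(lπx/L) dx = 0 for j + l even and −4jlL²/(π²(j² − l²)²) for j + l odd, ∫x²·sin(jπx/L)·sin(lπx/L) dx = (−1)^(j+l)·4jlL³/(π²(j² − l²)²); higher powers the same way via product-to-sum and parts. d²/dx² sin(jπx/L) = −(jπ/L)²·sin(jπx/L); on 0 ≤ x ≤ L, ∫sin²(jπx/L) dx = L/2 and ∫sin(jπx/L)·sin(lπx/L) dx = 0 for j ≠ l, so only diagonal terms survive in ∫|ψ|² and ∫ψ·ψ″; ∫ψ·ψ′ dx = [ψ²/2] between the walls = 0.
Normalization: ∫|ψ|² dx = 14.723.
⟨x⟩ = 1.9700, ⟨x²⟩ = 4.4451 ⇒ Δx = 0.75112.
⟨p⟩ = 0.0000, ⟨p²⟩ = 1.1518 ⇒ Δp = 1.0732.
Δx·Δp = 0.80612.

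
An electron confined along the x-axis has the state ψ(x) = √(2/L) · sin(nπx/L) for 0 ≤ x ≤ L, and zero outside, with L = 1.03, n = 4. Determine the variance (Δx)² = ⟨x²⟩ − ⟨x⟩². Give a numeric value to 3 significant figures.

Compute ⟨x⟩ and ⟨x²⟩ separately, then (Δx)² = ⟨x²⟩ − ⟨x⟩².
With sin²θ = (1 − cos2θ)/2 on 0 ≤ x ≤ L: ∫sin²(nπx/L) dx = L/2, ∫x·sin²(nπx/L) dx = L²/4, ∫x²·sin²(nπx/L) dx = L³·(1/6 − 1/(4n²π²)); higher powers xᵏ the same way, integrating xᵏ·cos(2nπx/L) by parts.
⟨x⟩ = 0.51500 and ⟨x²⟩ = 0.35027.
(Δx)² = 0.35027 − (0.51500)² = 0.085049.

0.0850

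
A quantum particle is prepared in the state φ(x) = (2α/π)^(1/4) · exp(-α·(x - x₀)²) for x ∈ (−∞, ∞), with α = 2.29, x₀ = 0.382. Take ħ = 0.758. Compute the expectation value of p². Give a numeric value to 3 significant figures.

p² φ = −ħ² d²φ/dx²; ⟨p²⟩ = −ħ² ∫ φ*·φ'' dx.
Gaussian moments (u = x − x₀): ∫u^(2j)·e^(−2αu²) du = (2j−1)!!/(4α)^j · √(π/(2α)), odd powers integrate to 0; here √(π/(2α)) = 0.82821. Derivatives: d/dx e^(−αu²) = −2αu·e^(−αu²), d²/dx² e^(−αu²) = (4α²u² − 2α)·e^(−αu²).
⟨p²⟩ = 1.3158.

1.32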